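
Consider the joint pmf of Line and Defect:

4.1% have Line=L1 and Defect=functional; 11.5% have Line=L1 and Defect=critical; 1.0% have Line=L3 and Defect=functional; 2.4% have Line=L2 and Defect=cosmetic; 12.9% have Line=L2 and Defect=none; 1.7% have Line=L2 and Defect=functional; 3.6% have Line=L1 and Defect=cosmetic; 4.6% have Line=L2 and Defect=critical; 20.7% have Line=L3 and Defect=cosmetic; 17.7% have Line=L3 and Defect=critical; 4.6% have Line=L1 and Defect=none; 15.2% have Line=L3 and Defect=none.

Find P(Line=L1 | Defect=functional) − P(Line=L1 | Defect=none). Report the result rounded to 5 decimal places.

0.46227

P(Defect=functional) = 0.041 + 0.017 + 0.010 = 0.068; P(Line=L1 | Defect=functional) = 0.041/0.068 = 0.602941.
P(Defect=none) = 0.046 + 0.129 + 0.152 = 0.327; P(Line=L1 | Defect=none) = 0.046/0.327 = 0.140673.
Difference = 0.46227.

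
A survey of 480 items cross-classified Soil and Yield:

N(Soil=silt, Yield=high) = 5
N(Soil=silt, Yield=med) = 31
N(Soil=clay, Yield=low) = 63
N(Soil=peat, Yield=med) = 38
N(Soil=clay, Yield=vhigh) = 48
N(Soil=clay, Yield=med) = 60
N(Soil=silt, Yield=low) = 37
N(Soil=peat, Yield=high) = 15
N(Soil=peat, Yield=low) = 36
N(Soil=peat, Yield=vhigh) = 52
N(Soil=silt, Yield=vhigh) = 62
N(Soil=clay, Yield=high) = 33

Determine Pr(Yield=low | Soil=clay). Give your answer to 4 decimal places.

0.3088

Total with Soil=clay: 63 + 60 + 33 + 48 = 204.
P(Yield=low | Soil=clay) = 63/204 = 0.3088.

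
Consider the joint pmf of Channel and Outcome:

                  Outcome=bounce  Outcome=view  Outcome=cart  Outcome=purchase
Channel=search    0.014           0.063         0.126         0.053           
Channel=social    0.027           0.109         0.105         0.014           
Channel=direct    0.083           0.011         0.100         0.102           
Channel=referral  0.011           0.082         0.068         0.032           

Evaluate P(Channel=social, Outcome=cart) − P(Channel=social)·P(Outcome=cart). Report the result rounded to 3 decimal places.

P(Channel=social) = 0.027 + 0.109 + 0.105 + 0.014 = 0.255.
P(Outcome=cart) = 0.126 + 0.105 + 0.100 + 0.068 = 0.399.
P(Channel=social, Outcome=cart) − P(Channel=social)P(Outcome=cart) = 0.105 − 0.255×0.399 = 0.003.

0.003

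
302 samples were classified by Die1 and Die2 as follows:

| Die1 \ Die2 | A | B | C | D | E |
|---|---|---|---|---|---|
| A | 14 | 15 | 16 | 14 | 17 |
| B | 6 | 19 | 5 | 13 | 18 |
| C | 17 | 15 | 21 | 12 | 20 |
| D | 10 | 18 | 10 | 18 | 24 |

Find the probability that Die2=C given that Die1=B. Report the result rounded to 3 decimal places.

Total with Die1=B: 6 + 19 + 5 + 13 + 18 = 61.
P(Die2=C | Die1=B) = 5/61 = 0.082.

0.082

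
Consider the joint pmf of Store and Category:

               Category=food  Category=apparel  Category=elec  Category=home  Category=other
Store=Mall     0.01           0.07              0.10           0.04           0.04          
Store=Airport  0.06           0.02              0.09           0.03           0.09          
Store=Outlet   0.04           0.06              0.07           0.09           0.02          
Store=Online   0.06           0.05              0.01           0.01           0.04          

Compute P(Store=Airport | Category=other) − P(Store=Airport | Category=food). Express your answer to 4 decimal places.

0.1207

P(Category=other) = 0.04 + 0.09 + 0.02 + 0.04 = 0.19; P(Store=Airport | Category=other) = 0.09/0.19 = 0.47368.
P(Category=food) = 0.01 + 0.06 + 0.04 + 0.06 = 0.17; P(Store=Airport | Category=food) = 0.06/0.17 = 0.35294.
Difference = 0.1207.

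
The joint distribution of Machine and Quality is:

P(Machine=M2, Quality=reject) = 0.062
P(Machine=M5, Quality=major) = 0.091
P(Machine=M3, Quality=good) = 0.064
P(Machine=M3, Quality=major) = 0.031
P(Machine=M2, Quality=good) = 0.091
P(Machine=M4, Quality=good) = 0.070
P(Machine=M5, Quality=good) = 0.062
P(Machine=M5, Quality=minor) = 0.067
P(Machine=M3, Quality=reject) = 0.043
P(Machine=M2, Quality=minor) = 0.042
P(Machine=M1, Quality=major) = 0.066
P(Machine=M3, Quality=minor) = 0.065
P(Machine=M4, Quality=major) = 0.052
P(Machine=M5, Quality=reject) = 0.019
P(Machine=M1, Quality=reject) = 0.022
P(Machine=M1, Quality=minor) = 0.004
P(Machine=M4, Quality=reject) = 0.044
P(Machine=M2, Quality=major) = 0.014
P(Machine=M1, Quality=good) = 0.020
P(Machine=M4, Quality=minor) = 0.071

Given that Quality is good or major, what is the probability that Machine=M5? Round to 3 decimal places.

0.273

P(Quality=good) = 0.020 + 0.091 + 0.064 + 0.070 + 0.062 = 0.307.
P(Quality=major) = 0.066 + 0.014 + 0.031 + 0.052 + 0.091 = 0.254.
P(Quality ∈ {good, major}) = 0.307 + 0.254 = 0.561; P(Machine=M5, Quality ∈ {good, major}) = 0.062 + 0.091 = 0.153.
P(Machine=M5 | Quality ∈ {good, major}) = 0.153/0.561 = 0.273.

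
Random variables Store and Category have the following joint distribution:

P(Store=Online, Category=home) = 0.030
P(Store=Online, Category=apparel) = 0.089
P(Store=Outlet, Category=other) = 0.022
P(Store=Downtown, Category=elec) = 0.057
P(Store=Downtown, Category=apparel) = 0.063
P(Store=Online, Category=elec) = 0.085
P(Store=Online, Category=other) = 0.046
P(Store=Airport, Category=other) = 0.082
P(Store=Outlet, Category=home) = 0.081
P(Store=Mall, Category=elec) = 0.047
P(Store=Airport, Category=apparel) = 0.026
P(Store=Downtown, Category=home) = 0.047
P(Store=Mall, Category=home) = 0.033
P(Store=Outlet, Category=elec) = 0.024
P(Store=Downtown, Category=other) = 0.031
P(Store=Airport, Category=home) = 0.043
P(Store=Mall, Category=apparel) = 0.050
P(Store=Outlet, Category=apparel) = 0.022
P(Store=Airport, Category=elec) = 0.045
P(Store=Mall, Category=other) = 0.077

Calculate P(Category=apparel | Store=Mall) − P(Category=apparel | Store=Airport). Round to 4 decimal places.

P(Store=Mall) = 0.050 + 0.047 + 0.033 + 0.077 = 0.207; P(Category=apparel | Store=Mall) = 0.050/0.207 = 0.24155.
P(Store=Airport) = 0.026 + 0.045 + 0.043 + 0.082 = 0.196; P(Category=apparel | Store=Airport) = 0.026/0.196 = 0.13265.
Difference = 0.1089.

0.1089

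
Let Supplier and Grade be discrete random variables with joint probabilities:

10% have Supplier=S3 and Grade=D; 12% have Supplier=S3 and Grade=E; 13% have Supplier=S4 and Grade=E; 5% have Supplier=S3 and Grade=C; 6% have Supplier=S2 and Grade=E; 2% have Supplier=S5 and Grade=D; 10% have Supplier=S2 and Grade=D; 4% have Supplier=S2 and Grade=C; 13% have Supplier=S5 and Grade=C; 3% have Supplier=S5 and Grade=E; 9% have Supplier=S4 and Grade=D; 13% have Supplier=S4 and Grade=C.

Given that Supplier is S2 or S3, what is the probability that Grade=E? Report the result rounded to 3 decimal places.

P(Supplier=S2) = 0.04 + 0.10 + 0.06 = 0.20.
P(Supplier=S3) = 0.05 + 0.10 + 0.12 = 0.27.
P(Supplier ∈ {S2, S3}) = 0.20 + 0.27 = 0.47; P(Grade=E, Supplier ∈ {S2, S3}) = 0.06 + 0.12 = 0.18.
P(Grade=E | Supplier ∈ {S2, S3}) = 0.18/0.47 = 0.383.

0.383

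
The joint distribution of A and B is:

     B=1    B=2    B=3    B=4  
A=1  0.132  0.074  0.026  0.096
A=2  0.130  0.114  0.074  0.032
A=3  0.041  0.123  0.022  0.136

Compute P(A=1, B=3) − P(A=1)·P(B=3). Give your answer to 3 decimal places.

-0.014

P(A=1) = 0.132 + 0.074 + 0.026 + 0.096 = 0.328.
P(B=3) = 0.026 + 0.074 + 0.022 = 0.122.
P(A=1, B=3) − P(A=1)P(B=3) = 0.026 − 0.328×0.122 = -0.014.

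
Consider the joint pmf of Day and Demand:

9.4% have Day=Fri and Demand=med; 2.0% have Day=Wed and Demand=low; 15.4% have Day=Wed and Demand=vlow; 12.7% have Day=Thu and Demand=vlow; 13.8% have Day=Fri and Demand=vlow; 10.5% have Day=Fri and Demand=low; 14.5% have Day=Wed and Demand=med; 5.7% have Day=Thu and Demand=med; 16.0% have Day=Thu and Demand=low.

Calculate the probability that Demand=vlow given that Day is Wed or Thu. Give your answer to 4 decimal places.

P(Day=Wed) = 0.154 + 0.020 + 0.145 = 0.319.
P(Day=Thu) = 0.127 + 0.160 + 0.057 = 0.344.
P(Day ∈ {Wed, Thu}) = 0.319 + 0.344 = 0.663; P(Demand=vlow, Day ∈ {Wed, Thu}) = 0.154 + 0.127 = 0.281.
P(Demand=vlow | Day ∈ {Wed, Thu}) = 0.281/0.663 = 0.4238.

0.4238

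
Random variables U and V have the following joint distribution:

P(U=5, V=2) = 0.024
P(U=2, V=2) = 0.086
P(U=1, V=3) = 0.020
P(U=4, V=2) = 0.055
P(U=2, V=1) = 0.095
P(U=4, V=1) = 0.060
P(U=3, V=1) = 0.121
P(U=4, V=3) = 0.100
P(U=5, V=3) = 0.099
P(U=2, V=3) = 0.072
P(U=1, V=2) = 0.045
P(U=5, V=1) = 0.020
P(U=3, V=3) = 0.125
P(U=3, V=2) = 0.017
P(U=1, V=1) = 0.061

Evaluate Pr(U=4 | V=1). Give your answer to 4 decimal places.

P(V=1) = 0.061 + 0.095 + 0.121 + 0.060 + 0.020 = 0.357.
P(U=4 | V=1) = 0.060/0.357 = 0.1681.

0.1681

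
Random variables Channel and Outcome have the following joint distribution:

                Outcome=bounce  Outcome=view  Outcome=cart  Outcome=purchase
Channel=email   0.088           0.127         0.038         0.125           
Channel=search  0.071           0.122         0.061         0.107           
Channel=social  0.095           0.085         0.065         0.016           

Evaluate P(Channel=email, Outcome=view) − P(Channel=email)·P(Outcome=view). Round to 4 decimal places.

P(Channel=email) = 0.088 + 0.127 + 0.038 + 0.125 = 0.378.
P(Outcome=view) = 0.127 + 0.122 + 0.085 = 0.334.
P(Channel=email, Outcome=view) − P(Channel=email)P(Outcome=view) = 0.127 − 0.378×0.334 = 0.0007.

0.0007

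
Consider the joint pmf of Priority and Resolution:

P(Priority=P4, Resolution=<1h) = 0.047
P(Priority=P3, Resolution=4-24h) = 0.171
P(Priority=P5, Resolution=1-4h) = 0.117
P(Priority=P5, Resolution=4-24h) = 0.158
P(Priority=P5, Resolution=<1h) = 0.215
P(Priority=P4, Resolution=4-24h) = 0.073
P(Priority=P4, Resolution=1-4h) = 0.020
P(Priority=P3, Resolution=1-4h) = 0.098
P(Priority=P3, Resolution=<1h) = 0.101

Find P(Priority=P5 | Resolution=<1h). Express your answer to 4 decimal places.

P(Resolution=<1h) = 0.101 + 0.047 + 0.215 = 0.363.
P(Priority=P5 | Resolution=<1h) = 0.215/0.363 = 0.5923.

0.5923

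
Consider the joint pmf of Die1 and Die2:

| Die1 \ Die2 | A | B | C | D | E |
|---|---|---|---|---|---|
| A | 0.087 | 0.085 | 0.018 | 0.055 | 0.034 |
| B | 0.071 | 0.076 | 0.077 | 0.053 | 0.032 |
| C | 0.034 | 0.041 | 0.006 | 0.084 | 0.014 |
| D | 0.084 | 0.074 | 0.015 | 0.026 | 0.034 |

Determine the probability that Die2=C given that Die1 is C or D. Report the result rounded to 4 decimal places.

0.0510

P(Die1=C) = 0.034 + 0.041 + 0.006 + 0.084 + 0.014 = 0.179.
P(Die1=D) = 0.084 + 0.074 + 0.015 + 0.026 + 0.034 = 0.233.
P(Die1 ∈ {C, D}) = 0.179 + 0.233 = 0.412; P(Die2=C, Die1 ∈ {C, D}) = 0.006 + 0.015 = 0.021.
P(Die2=C | Die1 ∈ {C, D}) = 0.021/0.412 = 0.0510.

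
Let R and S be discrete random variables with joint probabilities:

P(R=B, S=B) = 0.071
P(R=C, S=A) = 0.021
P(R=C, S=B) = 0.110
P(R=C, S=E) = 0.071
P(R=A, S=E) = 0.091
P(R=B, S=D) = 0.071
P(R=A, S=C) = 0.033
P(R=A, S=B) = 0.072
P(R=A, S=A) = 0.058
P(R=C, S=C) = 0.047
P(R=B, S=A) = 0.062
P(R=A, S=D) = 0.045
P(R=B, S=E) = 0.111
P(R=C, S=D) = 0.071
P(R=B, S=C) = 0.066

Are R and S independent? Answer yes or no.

P(R=C) = 0.320 and P(S=B) = 0.253, so their product is 0.08096, but P(R=C, S=B) = 0.110. Since these differ, R and S are not independent.

no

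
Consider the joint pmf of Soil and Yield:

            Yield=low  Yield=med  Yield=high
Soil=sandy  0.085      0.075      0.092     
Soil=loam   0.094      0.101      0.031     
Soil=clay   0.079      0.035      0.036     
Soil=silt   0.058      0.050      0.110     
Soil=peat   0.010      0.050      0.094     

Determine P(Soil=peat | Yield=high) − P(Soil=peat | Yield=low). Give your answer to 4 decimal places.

0.2283

P(Yield=high) = 0.092 + 0.031 + 0.036 + 0.110 + 0.094 = 0.363; P(Soil=peat | Yield=high) = 0.094/0.363 = 0.25895.
P(Yield=low) = 0.085 + 0.094 + 0.079 + 0.058 + 0.010 = 0.326; P(Soil=peat | Yield=low) = 0.010/0.326 = 0.03067.
Difference = 0.2283.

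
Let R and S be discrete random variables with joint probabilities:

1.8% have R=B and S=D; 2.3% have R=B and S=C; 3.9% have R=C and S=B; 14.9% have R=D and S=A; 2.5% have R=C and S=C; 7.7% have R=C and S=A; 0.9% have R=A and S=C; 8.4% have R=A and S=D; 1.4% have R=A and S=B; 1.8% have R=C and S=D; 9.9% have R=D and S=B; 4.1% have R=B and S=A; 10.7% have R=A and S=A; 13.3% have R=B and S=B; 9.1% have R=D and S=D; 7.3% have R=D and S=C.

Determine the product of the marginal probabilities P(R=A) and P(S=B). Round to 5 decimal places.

P(R=A) = 0.107 + 0.014 + 0.009 + 0.084 = 0.214.
P(S=B) = 0.014 + 0.133 + 0.039 + 0.099 = 0.285.
Product: 0.214 × 0.285 = 0.06099.

0.06099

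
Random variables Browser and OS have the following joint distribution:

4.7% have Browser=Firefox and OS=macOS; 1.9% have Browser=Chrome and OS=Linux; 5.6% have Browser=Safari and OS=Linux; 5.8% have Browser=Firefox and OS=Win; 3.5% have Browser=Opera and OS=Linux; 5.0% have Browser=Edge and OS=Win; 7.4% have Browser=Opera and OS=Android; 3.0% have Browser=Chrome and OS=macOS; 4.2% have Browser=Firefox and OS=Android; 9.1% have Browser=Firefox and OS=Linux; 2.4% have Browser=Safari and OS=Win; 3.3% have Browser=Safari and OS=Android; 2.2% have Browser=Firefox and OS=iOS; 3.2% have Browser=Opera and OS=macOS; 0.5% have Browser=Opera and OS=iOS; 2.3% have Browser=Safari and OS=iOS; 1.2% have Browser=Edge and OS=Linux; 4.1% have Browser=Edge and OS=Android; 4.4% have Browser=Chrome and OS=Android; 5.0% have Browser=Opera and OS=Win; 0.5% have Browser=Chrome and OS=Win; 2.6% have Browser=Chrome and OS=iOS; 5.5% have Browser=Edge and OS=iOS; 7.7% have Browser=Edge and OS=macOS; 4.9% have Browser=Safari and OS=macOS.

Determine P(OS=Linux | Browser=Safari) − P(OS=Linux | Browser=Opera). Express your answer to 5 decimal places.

P(Browser=Safari) = 0.024 + 0.049 + 0.056 + 0.023 + 0.033 = 0.185; P(OS=Linux | Browser=Safari) = 0.056/0.185 = 0.302703.
P(Browser=Opera) = 0.050 + 0.032 + 0.035 + 0.005 + 0.074 = 0.196; P(OS=Linux | Browser=Opera) = 0.035/0.196 = 0.178571.
Difference = 0.12413.

0.12413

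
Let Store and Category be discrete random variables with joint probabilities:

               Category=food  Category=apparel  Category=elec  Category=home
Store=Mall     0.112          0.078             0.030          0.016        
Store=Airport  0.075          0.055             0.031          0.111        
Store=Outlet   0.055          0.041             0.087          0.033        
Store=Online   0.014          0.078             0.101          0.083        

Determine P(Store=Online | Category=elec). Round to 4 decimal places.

P(Category=elec) = 0.030 + 0.031 + 0.087 + 0.101 = 0.249.
P(Store=Online | Category=elec) = 0.101/0.249 = 0.4056.

0.4056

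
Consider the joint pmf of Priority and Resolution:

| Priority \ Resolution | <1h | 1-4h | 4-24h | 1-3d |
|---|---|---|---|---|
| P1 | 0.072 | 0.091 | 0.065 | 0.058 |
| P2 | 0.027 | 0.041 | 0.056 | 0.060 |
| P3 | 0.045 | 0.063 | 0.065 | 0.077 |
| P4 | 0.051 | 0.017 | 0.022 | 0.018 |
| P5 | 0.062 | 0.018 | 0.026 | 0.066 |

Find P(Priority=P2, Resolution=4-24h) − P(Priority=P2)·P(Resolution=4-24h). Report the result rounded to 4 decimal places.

P(Priority=P2) = 0.027 + 0.041 + 0.056 + 0.060 = 0.184.
P(Resolution=4-24h) = 0.065 + 0.056 + 0.065 + 0.022 + 0.026 = 0.234.
P(Priority=P2, Resolution=4-24h) − P(Priority=P2)P(Resolution=4-24h) = 0.056 − 0.184×0.234 = 0.0129.

0.0129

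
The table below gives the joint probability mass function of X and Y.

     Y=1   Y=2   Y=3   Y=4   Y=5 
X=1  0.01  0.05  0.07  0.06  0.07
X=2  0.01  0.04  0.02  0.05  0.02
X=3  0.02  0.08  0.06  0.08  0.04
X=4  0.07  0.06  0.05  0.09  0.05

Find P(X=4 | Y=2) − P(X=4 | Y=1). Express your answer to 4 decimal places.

-0.3755

P(Y=2) = 0.05 + 0.04 + 0.08 + 0.06 = 0.23; P(X=4 | Y=2) = 0.06/0.23 = 0.26087.
P(Y=1) = 0.01 + 0.01 + 0.02 + 0.07 = 0.11; P(X=4 | Y=1) = 0.07/0.11 = 0.63636.
Difference = -0.3755.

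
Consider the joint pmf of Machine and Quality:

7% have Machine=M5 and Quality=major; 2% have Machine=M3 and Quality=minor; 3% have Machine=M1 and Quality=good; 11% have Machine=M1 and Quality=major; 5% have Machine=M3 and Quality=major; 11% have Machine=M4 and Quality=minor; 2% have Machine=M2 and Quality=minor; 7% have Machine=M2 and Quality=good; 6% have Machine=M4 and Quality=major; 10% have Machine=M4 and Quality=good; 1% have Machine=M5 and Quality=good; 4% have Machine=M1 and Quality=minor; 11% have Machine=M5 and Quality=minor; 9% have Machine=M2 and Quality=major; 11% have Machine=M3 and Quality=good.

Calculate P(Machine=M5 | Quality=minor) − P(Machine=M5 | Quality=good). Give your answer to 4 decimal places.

P(Quality=minor) = 0.04 + 0.02 + 0.02 + 0.11 + 0.11 = 0.30; P(Machine=M5 | Quality=minor) = 0.11/0.30 = 0.36667.
P(Quality=good) = 0.03 + 0.07 + 0.11 + 0.10 + 0.01 = 0.32; P(Machine=M5 | Quality=good) = 0.01/0.32 = 0.03125.
Difference = 0.3354.

0.3354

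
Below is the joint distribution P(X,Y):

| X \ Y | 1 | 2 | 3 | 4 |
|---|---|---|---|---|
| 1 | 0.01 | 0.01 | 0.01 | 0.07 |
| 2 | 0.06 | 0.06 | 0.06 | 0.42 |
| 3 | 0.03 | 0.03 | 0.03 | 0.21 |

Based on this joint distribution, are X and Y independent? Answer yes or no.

yes

Every cell satisfies P(X,Y) = P(X)·P(Y). For instance P(X=2) = 0.60, P(Y=3) = 0.10, and 0.60×0.10 = 0.06 matches the joint entry. So X and Y are independent.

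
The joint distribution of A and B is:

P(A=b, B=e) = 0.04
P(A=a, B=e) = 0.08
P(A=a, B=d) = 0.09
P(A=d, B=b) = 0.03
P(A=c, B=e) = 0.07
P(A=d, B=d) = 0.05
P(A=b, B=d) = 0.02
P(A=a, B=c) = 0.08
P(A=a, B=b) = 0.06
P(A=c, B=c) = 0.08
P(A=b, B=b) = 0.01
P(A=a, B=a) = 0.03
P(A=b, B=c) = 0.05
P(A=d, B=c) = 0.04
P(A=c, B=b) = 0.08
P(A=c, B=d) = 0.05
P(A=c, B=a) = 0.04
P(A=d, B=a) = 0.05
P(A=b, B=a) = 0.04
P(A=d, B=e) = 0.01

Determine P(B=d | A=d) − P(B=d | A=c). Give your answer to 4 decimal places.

P(A=d) = 0.05 + 0.03 + 0.04 + 0.05 + 0.01 = 0.18; P(B=d | A=d) = 0.05/0.18 = 0.27778.
P(A=c) = 0.04 + 0.08 + 0.08 + 0.05 + 0.07 = 0.32; P(B=d | A=c) = 0.05/0.32 = 0.15625.
Difference = 0.1215.

0.1215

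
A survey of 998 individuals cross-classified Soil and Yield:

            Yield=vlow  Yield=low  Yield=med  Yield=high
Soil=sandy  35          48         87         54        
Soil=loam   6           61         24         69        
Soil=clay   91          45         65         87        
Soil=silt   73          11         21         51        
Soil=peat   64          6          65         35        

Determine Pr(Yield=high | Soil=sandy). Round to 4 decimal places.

0.2411

Total with Soil=sandy: 35 + 48 + 87 + 54 = 224.
P(Yield=high | Soil=sandy) = 54/224 = 0.2411.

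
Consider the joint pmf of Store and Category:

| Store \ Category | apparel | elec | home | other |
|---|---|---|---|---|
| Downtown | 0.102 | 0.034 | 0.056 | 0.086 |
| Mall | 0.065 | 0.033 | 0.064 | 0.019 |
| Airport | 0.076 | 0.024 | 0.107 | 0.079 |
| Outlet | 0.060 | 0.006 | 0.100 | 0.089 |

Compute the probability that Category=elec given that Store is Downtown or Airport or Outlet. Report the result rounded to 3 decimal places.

P(Store=Downtown) = 0.102 + 0.034 + 0.056 + 0.086 = 0.278.
P(Store=Airport) = 0.076 + 0.024 + 0.107 + 0.079 = 0.286.
P(Store=Outlet) = 0.060 + 0.006 + 0.100 + 0.089 = 0.255.
P(Store ∈ {Downtown, Airport, Outlet}) = 0.278 + 0.286 + 0.255 = 0.819; P(Category=elec, Store ∈ {Downtown, Airport, Outlet}) = 0.034 + 0.024 + 0.006 = 0.064.
P(Category=elec | Store ∈ {Downtown, Airport, Outlet}) = 0.064/0.819 = 0.078.

0.078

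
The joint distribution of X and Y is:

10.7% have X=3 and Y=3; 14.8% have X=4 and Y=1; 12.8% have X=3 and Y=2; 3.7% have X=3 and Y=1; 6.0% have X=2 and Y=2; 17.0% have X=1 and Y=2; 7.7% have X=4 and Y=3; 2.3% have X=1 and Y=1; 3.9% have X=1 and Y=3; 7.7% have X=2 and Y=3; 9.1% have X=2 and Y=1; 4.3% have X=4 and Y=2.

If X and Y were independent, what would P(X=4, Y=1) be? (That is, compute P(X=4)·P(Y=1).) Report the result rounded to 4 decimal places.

0.0801

P(X=4) = 0.148 + 0.043 + 0.077 = 0.268.
P(Y=1) = 0.023 + 0.091 + 0.037 + 0.148 = 0.299.
Product: 0.268 × 0.299 = 0.0801.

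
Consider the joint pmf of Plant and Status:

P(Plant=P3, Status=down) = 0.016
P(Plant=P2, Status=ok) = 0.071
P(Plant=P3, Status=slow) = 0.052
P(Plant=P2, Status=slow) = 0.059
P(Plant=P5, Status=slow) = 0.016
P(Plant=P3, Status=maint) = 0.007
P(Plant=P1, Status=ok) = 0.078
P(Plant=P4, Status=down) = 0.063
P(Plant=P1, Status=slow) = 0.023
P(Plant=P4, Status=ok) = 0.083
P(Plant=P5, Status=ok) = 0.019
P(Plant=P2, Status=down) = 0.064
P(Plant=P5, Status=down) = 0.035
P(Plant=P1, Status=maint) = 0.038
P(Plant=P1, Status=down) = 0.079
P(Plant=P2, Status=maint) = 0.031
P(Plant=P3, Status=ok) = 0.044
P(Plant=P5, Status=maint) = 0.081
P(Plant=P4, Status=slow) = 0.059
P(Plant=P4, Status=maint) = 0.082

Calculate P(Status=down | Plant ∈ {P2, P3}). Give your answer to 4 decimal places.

0.2326

P(Plant=P2) = 0.071 + 0.059 + 0.064 + 0.031 = 0.225.
P(Plant=P3) = 0.044 + 0.052 + 0.016 + 0.007 = 0.119.
P(Plant ∈ {P2, P3}) = 0.225 + 0.119 = 0.344; P(Status=down, Plant ∈ {P2, P3}) = 0.064 + 0.016 = 0.080.
P(Status=down | Plant ∈ {P2, P3}) = 0.080/0.344 = 0.2326.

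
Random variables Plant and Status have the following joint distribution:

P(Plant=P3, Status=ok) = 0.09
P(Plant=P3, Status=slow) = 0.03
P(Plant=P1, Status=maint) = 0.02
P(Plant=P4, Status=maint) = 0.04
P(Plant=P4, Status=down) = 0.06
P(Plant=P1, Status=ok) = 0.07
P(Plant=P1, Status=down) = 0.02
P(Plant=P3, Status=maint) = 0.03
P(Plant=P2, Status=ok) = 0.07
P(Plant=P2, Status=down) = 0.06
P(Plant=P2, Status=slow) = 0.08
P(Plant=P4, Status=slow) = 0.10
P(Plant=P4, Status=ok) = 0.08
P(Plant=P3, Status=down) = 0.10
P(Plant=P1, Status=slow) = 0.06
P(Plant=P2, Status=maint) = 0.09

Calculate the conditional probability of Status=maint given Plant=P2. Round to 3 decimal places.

P(Plant=P2) = 0.07 + 0.08 + 0.06 + 0.09 = 0.30.
P(Status=maint | Plant=P2) = 0.09/0.30 = 0.300.

0.300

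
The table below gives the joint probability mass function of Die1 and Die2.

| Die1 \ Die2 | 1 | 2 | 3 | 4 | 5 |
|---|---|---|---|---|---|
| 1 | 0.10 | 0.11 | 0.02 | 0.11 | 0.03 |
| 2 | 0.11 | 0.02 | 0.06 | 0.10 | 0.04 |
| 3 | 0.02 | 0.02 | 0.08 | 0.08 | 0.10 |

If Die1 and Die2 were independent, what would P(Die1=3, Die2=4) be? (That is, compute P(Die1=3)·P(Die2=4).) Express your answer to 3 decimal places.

0.087

P(Die1=3) = 0.02 + 0.02 + 0.08 + 0.08 + 0.10 = 0.30.
P(Die2=4) = 0.11 + 0.10 + 0.08 = 0.29.
Product: 0.30 × 0.29 = 0.087.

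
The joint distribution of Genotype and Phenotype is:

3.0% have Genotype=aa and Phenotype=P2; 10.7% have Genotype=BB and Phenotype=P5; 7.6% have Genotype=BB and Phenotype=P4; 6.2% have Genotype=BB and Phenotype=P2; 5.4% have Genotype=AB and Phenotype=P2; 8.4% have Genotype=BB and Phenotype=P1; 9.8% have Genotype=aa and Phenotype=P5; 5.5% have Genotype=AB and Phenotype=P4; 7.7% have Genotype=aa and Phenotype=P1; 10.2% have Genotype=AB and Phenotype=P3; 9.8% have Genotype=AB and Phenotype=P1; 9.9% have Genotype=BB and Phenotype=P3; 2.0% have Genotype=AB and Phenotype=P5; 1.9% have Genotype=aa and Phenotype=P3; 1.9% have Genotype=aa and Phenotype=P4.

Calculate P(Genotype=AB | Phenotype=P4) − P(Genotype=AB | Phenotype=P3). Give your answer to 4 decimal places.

P(Phenotype=P4) = 0.019 + 0.055 + 0.076 = 0.150; P(Genotype=AB | Phenotype=P4) = 0.055/0.150 = 0.36667.
P(Phenotype=P3) = 0.019 + 0.102 + 0.099 = 0.220; P(Genotype=AB | Phenotype=P3) = 0.102/0.220 = 0.46364.
Difference = -0.0970.

-0.0970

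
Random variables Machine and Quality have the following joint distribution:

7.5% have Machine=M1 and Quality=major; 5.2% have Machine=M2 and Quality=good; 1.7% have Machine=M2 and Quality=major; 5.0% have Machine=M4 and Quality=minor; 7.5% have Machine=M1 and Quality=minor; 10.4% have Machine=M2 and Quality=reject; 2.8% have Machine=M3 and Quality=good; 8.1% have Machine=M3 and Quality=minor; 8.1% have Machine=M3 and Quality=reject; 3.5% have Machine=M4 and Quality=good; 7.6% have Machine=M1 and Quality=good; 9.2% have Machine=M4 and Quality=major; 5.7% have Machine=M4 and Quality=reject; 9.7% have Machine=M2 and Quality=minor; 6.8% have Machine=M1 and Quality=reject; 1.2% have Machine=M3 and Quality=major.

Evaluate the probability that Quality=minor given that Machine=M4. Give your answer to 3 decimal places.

0.214

P(Machine=M4) = 0.035 + 0.050 + 0.092 + 0.057 = 0.234.
P(Quality=minor | Machine=M4) = 0.050/0.234 = 0.214.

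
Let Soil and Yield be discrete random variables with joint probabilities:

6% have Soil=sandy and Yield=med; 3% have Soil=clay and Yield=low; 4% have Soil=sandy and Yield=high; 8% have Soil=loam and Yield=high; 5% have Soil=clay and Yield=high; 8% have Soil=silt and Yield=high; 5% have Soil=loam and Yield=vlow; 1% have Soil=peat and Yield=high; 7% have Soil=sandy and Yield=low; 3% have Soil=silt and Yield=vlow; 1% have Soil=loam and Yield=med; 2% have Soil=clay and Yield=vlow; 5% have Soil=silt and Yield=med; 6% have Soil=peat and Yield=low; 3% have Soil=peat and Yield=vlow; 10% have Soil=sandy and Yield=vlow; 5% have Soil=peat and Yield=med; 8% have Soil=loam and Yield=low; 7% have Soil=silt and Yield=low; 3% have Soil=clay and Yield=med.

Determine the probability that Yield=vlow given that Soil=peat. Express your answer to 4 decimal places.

0.2000

P(Soil=peat) = 0.03 + 0.06 + 0.05 + 0.01 = 0.15.
P(Yield=vlow | Soil=peat) = 0.03/0.15 = 0.2000.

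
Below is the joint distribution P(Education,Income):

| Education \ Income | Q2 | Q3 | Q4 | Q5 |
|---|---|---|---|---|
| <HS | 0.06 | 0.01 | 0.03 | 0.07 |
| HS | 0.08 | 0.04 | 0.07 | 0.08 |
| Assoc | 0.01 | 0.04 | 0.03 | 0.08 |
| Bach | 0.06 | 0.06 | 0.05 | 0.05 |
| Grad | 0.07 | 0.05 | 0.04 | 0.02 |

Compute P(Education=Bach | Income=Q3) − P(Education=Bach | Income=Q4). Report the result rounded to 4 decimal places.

0.0727

P(Income=Q3) = 0.01 + 0.04 + 0.04 + 0.06 + 0.05 = 0.20; P(Education=Bach | Income=Q3) = 0.06/0.20 = 0.30000.
P(Income=Q4) = 0.03 + 0.07 + 0.03 + 0.05 + 0.04 = 0.22; P(Education=Bach | Income=Q4) = 0.05/0.22 = 0.22727.
Difference = 0.0727.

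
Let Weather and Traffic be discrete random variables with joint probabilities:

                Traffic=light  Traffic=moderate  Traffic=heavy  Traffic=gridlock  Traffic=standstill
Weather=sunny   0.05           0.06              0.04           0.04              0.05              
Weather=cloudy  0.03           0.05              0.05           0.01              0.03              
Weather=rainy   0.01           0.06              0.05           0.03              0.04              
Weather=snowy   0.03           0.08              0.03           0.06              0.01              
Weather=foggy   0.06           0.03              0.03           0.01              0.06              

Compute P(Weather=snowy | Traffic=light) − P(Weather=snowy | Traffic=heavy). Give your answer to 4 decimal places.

P(Traffic=light) = 0.05 + 0.03 + 0.01 + 0.03 + 0.06 = 0.18; P(Weather=snowy | Traffic=light) = 0.03/0.18 = 0.16667.
P(Traffic=heavy) = 0.04 + 0.05 + 0.05 + 0.03 + 0.03 = 0.20; P(Weather=snowy | Traffic=heavy) = 0.03/0.20 = 0.15000.
Difference = 0.0167.

0.0167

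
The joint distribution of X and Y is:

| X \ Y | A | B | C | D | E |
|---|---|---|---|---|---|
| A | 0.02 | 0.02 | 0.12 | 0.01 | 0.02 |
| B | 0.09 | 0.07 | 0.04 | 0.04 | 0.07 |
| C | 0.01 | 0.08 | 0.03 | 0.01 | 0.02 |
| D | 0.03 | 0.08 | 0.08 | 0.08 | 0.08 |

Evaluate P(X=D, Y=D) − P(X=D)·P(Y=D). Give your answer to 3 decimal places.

P(X=D) = 0.03 + 0.08 + 0.08 + 0.08 + 0.08 = 0.35.
P(Y=D) = 0.01 + 0.04 + 0.01 + 0.08 = 0.14.
P(X=D, Y=D) − P(X=D)P(Y=D) = 0.08 − 0.35×0.14 = 0.031.

0.031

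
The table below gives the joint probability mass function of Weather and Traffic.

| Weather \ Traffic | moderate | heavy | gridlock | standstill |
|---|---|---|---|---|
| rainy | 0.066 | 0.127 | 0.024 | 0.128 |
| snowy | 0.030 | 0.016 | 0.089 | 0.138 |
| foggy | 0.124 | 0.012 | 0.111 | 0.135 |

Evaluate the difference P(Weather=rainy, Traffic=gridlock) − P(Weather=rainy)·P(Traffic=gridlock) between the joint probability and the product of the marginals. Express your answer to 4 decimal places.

P(Weather=rainy) = 0.066 + 0.127 + 0.024 + 0.128 = 0.345.
P(Traffic=gridlock) = 0.024 + 0.089 + 0.111 = 0.224.
P(Weather=rainy, Traffic=gridlock) − P(Weather=rainy)P(Traffic=gridlock) = 0.024 − 0.345×0.224 = -0.0533.

-0.0533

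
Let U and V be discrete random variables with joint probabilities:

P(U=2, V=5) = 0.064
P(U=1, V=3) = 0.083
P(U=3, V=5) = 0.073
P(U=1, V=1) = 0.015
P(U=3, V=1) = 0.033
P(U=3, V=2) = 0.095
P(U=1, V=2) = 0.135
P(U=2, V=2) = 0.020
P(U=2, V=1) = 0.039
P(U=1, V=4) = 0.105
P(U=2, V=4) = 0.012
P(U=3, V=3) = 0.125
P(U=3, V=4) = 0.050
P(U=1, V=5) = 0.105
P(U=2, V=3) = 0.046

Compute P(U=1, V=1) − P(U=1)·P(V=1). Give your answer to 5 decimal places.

-0.02354

P(U=1) = 0.015 + 0.135 + 0.083 + 0.105 + 0.105 = 0.443.
P(V=1) = 0.015 + 0.039 + 0.033 = 0.087.
P(U=1, V=1) − P(U=1)P(V=1) = 0.015 − 0.443×0.087 = -0.02354.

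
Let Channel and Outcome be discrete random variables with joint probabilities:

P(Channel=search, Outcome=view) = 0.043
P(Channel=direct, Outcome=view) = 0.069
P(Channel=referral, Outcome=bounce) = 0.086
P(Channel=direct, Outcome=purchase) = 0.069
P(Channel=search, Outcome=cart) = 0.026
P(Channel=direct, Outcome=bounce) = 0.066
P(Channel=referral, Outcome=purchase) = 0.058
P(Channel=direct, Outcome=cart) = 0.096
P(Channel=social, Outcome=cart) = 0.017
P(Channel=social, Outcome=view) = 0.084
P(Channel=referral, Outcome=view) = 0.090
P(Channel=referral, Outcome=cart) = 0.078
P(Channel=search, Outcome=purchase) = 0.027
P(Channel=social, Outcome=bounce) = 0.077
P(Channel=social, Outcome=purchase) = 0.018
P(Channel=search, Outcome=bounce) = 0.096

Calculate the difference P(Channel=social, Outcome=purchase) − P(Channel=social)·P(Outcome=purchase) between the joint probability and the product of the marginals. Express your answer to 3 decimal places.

-0.016

P(Channel=social) = 0.077 + 0.084 + 0.017 + 0.018 = 0.196.
P(Outcome=purchase) = 0.027 + 0.018 + 0.069 + 0.058 = 0.172.
P(Channel=social, Outcome=purchase) − P(Channel=social)P(Outcome=purchase) = 0.018 − 0.196×0.172 = -0.016.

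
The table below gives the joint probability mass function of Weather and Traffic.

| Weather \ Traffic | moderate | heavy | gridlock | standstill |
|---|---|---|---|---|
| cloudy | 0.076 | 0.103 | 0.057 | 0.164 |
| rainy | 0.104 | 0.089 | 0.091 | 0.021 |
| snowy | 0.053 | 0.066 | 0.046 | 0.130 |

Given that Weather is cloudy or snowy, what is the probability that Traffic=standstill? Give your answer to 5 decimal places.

P(Weather=cloudy) = 0.076 + 0.103 + 0.057 + 0.164 = 0.400.
P(Weather=snowy) = 0.053 + 0.066 + 0.046 + 0.130 = 0.295.
P(Weather ∈ {cloudy, snowy}) = 0.400 + 0.295 = 0.695; P(Traffic=standstill, Weather ∈ {cloudy, snowy}) = 0.164 + 0.130 = 0.294.
P(Traffic=standstill | Weather ∈ {cloudy, snowy}) = 0.294/0.695 = 0.42302.

0.42302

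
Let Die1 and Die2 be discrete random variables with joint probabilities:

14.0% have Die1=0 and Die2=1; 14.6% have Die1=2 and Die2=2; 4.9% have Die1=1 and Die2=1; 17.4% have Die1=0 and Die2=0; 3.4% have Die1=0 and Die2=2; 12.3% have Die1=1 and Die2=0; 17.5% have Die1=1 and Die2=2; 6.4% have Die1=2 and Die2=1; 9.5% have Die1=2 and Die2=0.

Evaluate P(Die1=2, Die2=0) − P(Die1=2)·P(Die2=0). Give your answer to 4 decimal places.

-0.0246

P(Die1=2) = 0.095 + 0.064 + 0.146 = 0.305.
P(Die2=0) = 0.174 + 0.123 + 0.095 = 0.392.
P(Die1=2, Die2=0) − P(Die1=2)P(Die2=0) = 0.095 − 0.305×0.392 = -0.0246.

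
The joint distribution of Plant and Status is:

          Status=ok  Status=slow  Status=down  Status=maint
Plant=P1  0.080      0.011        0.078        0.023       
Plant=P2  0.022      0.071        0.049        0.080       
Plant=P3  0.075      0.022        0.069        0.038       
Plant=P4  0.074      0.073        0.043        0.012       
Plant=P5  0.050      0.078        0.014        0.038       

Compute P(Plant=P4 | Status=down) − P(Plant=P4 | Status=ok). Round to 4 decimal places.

P(Status=down) = 0.078 + 0.049 + 0.069 + 0.043 + 0.014 = 0.253; P(Plant=P4 | Status=down) = 0.043/0.253 = 0.16996.
P(Status=ok) = 0.080 + 0.022 + 0.075 + 0.074 + 0.050 = 0.301; P(Plant=P4 | Status=ok) = 0.074/0.301 = 0.24585.
Difference = -0.0759.

-0.0759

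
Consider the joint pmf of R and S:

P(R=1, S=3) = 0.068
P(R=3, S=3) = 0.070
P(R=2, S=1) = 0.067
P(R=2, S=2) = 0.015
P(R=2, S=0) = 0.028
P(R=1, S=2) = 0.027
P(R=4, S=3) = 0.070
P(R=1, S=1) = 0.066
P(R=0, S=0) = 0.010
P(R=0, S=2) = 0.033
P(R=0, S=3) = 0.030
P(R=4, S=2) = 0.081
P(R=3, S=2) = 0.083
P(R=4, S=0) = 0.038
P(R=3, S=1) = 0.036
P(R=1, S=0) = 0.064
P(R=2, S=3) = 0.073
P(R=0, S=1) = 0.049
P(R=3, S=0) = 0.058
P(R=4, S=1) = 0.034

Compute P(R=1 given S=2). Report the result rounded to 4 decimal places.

0.1130

P(S=2) = 0.033 + 0.027 + 0.015 + 0.083 + 0.081 = 0.239.
P(R=1 | S=2) = 0.027/0.239 = 0.1130.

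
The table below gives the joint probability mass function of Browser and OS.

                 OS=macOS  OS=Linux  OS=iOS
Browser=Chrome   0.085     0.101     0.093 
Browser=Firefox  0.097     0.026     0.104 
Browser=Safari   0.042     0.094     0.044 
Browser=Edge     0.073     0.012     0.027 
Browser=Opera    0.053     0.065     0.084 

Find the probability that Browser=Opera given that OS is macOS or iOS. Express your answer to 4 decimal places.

P(OS=macOS) = 0.085 + 0.097 + 0.042 + 0.073 + 0.053 = 0.350.
P(OS=iOS) = 0.093 + 0.104 + 0.044 + 0.027 + 0.084 = 0.352.
P(OS ∈ {macOS, iOS}) = 0.350 + 0.352 = 0.702; P(Browser=Opera, OS ∈ {macOS, iOS}) = 0.053 + 0.084 = 0.137.
P(Browser=Opera | OS ∈ {macOS, iOS}) = 0.137/0.702 = 0.1952.

0.1952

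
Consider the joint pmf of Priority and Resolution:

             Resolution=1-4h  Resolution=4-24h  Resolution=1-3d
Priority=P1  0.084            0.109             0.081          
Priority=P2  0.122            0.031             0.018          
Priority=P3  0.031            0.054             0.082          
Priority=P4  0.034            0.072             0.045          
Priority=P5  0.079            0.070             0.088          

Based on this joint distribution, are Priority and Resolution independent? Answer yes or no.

P(Priority=P2) = 0.171 and P(Resolution=1-4h) = 0.350, so their product is 0.05985, but P(Priority=P2, Resolution=1-4h) = 0.122. Since these differ, Priority and Resolution are not independent.

no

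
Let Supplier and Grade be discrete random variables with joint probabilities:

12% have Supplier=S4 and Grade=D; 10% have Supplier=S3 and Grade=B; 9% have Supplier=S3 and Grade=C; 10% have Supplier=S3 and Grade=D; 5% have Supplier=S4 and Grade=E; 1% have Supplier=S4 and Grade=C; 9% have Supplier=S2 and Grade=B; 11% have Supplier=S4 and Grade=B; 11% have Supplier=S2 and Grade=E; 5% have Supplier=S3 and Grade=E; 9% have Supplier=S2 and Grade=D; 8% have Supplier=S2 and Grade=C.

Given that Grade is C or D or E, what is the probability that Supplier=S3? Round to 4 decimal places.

0.3429

P(Grade=C) = 0.08 + 0.09 + 0.01 = 0.18.
P(Grade=D) = 0.09 + 0.10 + 0.12 = 0.31.
P(Grade=E) = 0.11 + 0.05 + 0.05 = 0.21.
P(Grade ∈ {C, D, E}) = 0.18 + 0.31 + 0.21 = 0.70; P(Supplier=S3, Grade ∈ {C, D, E}) = 0.09 + 0.10 + 0.05 = 0.24.
P(Supplier=S3 | Grade ∈ {C, D, E}) = 0.24/0.70 = 0.3429.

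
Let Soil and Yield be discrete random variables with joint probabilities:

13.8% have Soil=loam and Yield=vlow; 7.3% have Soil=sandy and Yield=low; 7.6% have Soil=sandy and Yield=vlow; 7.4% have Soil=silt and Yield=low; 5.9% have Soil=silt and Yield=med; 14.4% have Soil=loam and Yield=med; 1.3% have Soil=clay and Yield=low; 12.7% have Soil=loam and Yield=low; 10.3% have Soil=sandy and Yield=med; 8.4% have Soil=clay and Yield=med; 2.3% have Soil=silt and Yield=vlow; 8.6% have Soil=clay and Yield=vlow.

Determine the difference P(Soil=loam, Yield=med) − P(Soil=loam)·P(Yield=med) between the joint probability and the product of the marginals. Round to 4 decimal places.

-0.0155

P(Soil=loam) = 0.138 + 0.127 + 0.144 = 0.409.
P(Yield=med) = 0.103 + 0.144 + 0.084 + 0.059 = 0.390.
P(Soil=loam, Yield=med) − P(Soil=loam)P(Yield=med) = 0.144 − 0.409×0.390 = -0.0155.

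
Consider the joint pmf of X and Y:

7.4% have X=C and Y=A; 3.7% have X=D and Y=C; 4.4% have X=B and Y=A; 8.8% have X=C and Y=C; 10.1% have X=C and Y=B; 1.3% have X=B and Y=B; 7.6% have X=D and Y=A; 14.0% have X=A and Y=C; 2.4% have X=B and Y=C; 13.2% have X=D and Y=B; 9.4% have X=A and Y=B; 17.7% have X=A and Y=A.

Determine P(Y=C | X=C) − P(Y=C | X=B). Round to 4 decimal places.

P(X=C) = 0.074 + 0.101 + 0.088 = 0.263; P(Y=C | X=C) = 0.088/0.263 = 0.33460.
P(X=B) = 0.044 + 0.013 + 0.024 = 0.081; P(Y=C | X=B) = 0.024/0.081 = 0.29630.
Difference = 0.0383.

0.0383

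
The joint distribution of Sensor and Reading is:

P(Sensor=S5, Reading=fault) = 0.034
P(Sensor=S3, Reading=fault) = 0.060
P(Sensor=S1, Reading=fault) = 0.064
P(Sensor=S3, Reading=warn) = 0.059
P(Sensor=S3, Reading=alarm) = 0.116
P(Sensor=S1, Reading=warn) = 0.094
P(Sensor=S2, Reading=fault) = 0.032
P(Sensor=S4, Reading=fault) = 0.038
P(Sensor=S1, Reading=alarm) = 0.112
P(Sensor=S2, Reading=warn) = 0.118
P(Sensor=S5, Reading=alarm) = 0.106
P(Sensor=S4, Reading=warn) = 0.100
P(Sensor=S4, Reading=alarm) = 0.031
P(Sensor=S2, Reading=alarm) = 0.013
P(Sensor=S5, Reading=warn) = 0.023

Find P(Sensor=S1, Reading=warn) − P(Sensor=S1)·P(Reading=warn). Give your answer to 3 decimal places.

-0.012

P(Sensor=S1) = 0.094 + 0.112 + 0.064 = 0.270.
P(Reading=warn) = 0.094 + 0.118 + 0.059 + 0.100 + 0.023 = 0.394.
P(Sensor=S1, Reading=warn) − P(Sensor=S1)P(Reading=warn) = 0.094 − 0.270×0.394 = -0.012.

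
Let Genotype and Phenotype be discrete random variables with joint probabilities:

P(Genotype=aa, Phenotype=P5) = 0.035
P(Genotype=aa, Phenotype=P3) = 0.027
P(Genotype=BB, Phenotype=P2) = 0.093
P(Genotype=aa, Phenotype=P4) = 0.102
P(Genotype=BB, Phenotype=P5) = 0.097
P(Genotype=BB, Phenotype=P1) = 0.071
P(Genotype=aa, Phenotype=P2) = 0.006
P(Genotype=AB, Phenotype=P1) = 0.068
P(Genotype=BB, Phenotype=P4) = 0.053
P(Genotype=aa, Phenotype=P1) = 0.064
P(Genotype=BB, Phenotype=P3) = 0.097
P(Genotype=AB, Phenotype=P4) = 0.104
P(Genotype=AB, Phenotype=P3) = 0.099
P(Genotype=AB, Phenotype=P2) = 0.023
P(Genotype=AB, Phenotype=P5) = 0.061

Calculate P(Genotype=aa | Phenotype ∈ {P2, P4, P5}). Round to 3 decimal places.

P(Phenotype=P2) = 0.006 + 0.023 + 0.093 = 0.122.
P(Phenotype=P4) = 0.102 + 0.104 + 0.053 = 0.259.
P(Phenotype=P5) = 0.035 + 0.061 + 0.097 = 0.193.
P(Phenotype ∈ {P2, P4, P5}) = 0.122 + 0.259 + 0.193 = 0.574; P(Genotype=aa, Phenotype ∈ {P2, P4, P5}) = 0.006 + 0.102 + 0.035 = 0.143.
P(Genotype=aa | Phenotype ∈ {P2, P4, P5}) = 0.143/0.574 = 0.249.

0.249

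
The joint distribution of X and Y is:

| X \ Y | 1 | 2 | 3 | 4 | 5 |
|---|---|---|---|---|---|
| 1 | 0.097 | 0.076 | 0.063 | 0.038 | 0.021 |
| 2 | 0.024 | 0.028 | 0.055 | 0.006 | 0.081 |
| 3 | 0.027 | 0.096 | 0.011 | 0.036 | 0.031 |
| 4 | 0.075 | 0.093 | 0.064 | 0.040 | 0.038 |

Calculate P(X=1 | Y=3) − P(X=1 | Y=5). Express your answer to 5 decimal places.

P(Y=3) = 0.063 + 0.055 + 0.011 + 0.064 = 0.193; P(X=1 | Y=3) = 0.063/0.193 = 0.326425.
P(Y=5) = 0.021 + 0.081 + 0.031 + 0.038 = 0.171; P(X=1 | Y=5) = 0.021/0.171 = 0.122807.
Difference = 0.20362.

0.20362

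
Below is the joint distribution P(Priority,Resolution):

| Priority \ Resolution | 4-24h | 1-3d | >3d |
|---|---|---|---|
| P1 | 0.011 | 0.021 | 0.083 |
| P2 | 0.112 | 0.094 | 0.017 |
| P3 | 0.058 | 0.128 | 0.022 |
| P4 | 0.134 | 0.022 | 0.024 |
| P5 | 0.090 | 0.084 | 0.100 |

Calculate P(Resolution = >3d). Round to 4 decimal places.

P(Resolution=>3d) = 0.083 + 0.017 + 0.022 + 0.024 + 0.100 = 0.246.

0.2460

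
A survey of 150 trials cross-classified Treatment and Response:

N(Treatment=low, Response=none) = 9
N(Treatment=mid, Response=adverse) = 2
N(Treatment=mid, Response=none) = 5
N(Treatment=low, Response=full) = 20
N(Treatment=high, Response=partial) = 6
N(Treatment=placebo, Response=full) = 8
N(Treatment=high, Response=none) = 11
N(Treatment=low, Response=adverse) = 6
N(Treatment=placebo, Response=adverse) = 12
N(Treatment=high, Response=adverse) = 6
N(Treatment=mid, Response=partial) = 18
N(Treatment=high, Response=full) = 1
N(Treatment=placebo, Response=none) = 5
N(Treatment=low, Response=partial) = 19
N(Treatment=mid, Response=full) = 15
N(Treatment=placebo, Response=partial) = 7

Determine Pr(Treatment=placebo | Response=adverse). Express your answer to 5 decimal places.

Total with Response=adverse: 12 + 6 + 2 + 6 = 26.
P(Treatment=placebo | Response=adverse) = 12/26 = 0.46154.

0.46154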